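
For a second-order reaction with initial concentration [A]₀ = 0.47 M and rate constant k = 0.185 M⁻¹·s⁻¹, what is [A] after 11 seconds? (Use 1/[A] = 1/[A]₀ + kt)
0.2402 M

1/[A] = 1/[A]₀ + k·t = 1/0.47 + (0.185)·(11) = 2.1277 + 2.0350 = 4.1627
[A] = 1/4.1627 = 0.2402 M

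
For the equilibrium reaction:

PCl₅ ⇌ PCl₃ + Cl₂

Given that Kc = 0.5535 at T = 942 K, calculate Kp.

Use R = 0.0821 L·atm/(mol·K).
K_p = 42.8067

Δn = (moles gaseous products) − (moles gaseous reactants) = 1
T = 942 K; RT = 0.0821 × 942 = 77.3382
Kp = Kc·(RT)^Δn = 0.5535 × (77.3382)^1 = 0.5535 × 77.3382 = 42.8067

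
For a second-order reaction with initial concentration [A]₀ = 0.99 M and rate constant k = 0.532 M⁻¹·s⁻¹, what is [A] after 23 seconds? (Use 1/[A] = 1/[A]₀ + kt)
0.0755 M

1/[A] = 1/[A]₀ + k·t = 1/0.99 + (0.532)·(23) = 1.0101 + 12.2360 = 13.2461
[A] = 1/13.2461 = 0.0755 M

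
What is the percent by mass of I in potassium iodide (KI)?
Mass of I in formula = 126.9 × 1 = 126.9 g/mol
Molar mass = 166.0 g/mol
% I = (126.9/166.0) × 100% = 76.45%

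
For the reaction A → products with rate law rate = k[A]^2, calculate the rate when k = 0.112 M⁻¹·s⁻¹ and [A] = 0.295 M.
0.009747 M/s

rate = k·[A]^2 = 0.112·(0.295)^2 = 0.112·0.087025 = 0.009747 M/s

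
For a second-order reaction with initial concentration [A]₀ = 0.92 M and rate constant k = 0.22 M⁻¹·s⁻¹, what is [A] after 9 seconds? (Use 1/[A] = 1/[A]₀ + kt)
0.3261 M

1/[A] = 1/[A]₀ + k·t = 1/0.92 + (0.22)·(9) = 1.0870 + 1.9800 = 3.0670
[A] = 1/3.0670 = 0.3261 M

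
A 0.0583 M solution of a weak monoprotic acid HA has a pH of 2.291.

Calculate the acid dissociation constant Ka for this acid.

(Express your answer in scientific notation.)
K_a = 4.92e-04

[H⁺] = 10^(−pH) = 10^(−2.291) = 5.117e-03 M. For HA ⇌ H⁺ + A⁻, Ka = x²/(C − x) = (5.117e-03)²/(0.0583 − 5.117e-03) = 4.92e-04.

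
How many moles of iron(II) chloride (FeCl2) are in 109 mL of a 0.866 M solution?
Moles = Molarity × Volume (L)
Moles = 0.866 M × 0.109 L = 0.09439 mol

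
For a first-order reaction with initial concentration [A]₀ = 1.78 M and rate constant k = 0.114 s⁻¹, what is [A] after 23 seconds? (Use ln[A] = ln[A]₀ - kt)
0.1293 M

ln[A] = ln[A]₀ - k·t = ln(1.78) - (0.114)·(23) = 0.5766 - 2.6220 = -2.0454
[A] = e^(-2.0454) = 0.1293 M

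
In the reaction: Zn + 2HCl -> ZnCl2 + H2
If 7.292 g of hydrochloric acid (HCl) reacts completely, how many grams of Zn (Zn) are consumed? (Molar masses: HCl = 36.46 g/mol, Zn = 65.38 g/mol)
Moles of HCl = 7.292 g ÷ 36.46 g/mol = 0.2 mol
Mole ratio: 1 mol Zn / 2 mol HCl
Moles of Zn = 0.2 × (1/2) = 0.1 mol
Mass of Zn = 0.1 mol × 65.38 g/mol = 6.538 g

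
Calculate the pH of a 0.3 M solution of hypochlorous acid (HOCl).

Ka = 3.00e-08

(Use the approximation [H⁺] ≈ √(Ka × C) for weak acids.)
pH = 4.02

[H⁺] = √(Ka × C) = √(3.00e-08 × 0.3) = 9.4868e-05. pH = -log(9.4868e-05)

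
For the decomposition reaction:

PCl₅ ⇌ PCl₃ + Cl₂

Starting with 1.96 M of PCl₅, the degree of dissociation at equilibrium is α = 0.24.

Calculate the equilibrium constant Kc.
K_c = 0.1485

x = α·[A]₀ = 0.24 × 1.96 = 0.4704 M dissociated.
At eq: [PCl₅] = 1.96 − 0.4704 = 1.49 M; [PCl₃] = [Cl₂] = x = 0.4704 M.
Kc = [PCl₃][Cl₂]/[PCl₅] = (0.4704)²/1.49 = 0.1485.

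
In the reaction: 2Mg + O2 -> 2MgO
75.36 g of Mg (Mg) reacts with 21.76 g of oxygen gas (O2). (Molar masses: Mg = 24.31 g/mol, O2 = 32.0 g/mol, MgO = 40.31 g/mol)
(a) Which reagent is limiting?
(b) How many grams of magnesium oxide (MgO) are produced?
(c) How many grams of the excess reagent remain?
(a) O2, (b) 54.82 g, (c) 42.3 g

Moles of Mg = 75.36 g ÷ 24.31 g/mol = 3.09996 mol
Moles of O2 = 21.76 g ÷ 32.0 g/mol = 0.68 mol
Moles ÷ coefficient: Mg: 3.09996/2 = 1.55, O2: 0.68/1 = 0.68
(a) O2 has the smaller value, so O2 is the limiting reagent.
(b) Moles of MgO = 0.68 mol O2 × (2/1) = 1.36 mol; mass = 1.36 mol × 40.31 g/mol = 54.82 g
(c) Mg consumed = 0.68 × (2/1) = 1.36 mol; remaining = 3.09996 − 1.36 = 1.73996 mol; mass = 1.73996 mol × 24.31 g/mol = 42.3 g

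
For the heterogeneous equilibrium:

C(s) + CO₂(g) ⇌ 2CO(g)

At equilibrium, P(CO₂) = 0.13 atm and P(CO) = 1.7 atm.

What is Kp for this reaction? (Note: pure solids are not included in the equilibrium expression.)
K_p = 22.231

Solid C is excluded.
Kp = P(CO)²/P(CO₂) = (1.7)²/0.13 = 2.89/0.13 = 22.231.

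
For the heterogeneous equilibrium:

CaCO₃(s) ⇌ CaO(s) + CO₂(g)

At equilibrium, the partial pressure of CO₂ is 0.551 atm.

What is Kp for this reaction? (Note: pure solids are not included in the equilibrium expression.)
K_p = 0.551

Solids (CaCO₃, CaO) have activity 1 and are excluded.
Kp = P(CO₂) = 0.551.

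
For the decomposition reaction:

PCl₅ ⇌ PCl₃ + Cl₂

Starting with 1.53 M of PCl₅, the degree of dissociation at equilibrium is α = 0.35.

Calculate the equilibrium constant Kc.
K_c = 0.2883

x = α·[A]₀ = 0.35 × 1.53 = 0.5355 M dissociated.
At eq: [PCl₅] = 1.53 − 0.5355 = 0.9945 M; [PCl₃] = [Cl₂] = x = 0.5355 M.
Kc = [PCl₃][Cl₂]/[PCl₅] = (0.5355)²/0.9945 = 0.2883.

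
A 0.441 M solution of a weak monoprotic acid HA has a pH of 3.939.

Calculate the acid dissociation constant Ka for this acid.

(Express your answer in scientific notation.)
K_a = 3.00e-08

[H⁺] = 10^(−pH) = 10^(−3.939) = 1.151e-04 M. For HA ⇌ H⁺ + A⁻, Ka = x²/(C − x) = (1.151e-04)²/(0.441 − 1.151e-04) = 3.00e-08.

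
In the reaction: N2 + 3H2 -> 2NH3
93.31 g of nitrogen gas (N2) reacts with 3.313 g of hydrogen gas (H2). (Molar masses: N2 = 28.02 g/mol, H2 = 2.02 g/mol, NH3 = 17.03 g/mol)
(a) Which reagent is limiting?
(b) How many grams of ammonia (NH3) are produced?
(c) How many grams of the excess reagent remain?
(a) H2, (b) 18.62 g, (c) 77.99 g

Moles of N2 = 93.31 g ÷ 28.02 g/mol = 3.33012 mol
Moles of H2 = 3.313 g ÷ 2.02 g/mol = 1.6401 mol
Moles ÷ coefficient: N2: 3.33012/1 = 3.33, H2: 1.6401/3 = 0.5467
(a) H2 has the smaller value, so H2 is the limiting reagent.
(b) Moles of NH3 = 1.6401 mol H2 × (2/3) = 1.0934 mol; mass = 1.0934 mol × 17.03 g/mol = 18.62 g
(c) N2 consumed = 1.6401 × (1/3) = 0.5467 mol; remaining = 3.33012 − 0.5467 = 2.78342 mol; mass = 2.78342 mol × 28.02 g/mol = 77.99 g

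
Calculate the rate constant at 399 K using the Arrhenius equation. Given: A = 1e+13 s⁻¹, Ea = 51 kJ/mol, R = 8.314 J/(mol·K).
2.10e+06 s⁻¹

k = A·exp(-Ea/(R·T)) = 1e+13·exp(-51000/(8.314·399)) = 1e+13·exp(-15.3740) = 1e+13·2.1045e-07 = 2.10e+06 s⁻¹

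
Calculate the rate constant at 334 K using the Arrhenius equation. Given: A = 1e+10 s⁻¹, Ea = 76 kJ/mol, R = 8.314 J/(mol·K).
1.30e-02 s⁻¹

k = A·exp(-Ea/(R·T)) = 1e+10·exp(-76000/(8.314·334)) = 1e+10·exp(-27.3689) = 1e+10·1.2997e-12 = 1.30e-02 s⁻¹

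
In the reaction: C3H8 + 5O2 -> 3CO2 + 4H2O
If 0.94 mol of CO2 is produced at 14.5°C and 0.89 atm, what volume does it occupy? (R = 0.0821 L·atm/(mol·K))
T = 14.5°C + 273.15 = 287.65 K
V = nRT/P = (0.94 × 0.0821 × 287.65) / 0.89
V = 24.94 L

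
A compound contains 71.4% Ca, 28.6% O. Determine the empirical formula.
Moles of Ca = 71.4 g / 40.08 g/mol = 1.781 mol
Moles of O = 28.6 g / 16.0 g/mol = 1.788 mol

Smallest moles = 1.781
Divide all by smallest:
Ca: 1.781 / 1.781 = 1.00
O: 1.788 / 1.781 = 1.00

Empirical formula: CaO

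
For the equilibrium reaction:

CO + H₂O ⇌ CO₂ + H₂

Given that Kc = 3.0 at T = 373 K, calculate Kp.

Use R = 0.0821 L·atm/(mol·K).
K_p = 3.0000

Δn = (moles gaseous products) − (moles gaseous reactants) = 0
T = 373 K; RT = 0.0821 × 373 = 30.6233
Kp = Kc·(RT)^Δn = 3.0 × (30.6233)^0 = 3.0 × 1 = 3.0000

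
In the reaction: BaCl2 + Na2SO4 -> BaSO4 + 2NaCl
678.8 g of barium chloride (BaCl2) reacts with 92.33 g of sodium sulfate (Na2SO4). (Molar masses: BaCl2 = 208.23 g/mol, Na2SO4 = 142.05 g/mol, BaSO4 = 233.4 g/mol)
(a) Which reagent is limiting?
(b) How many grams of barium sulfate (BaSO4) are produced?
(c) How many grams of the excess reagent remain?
(a) Na2SO4, (b) 151.7 g, (c) 543.5 g

Moles of BaCl2 = 678.8 g ÷ 208.23 g/mol = 3.25986 mol
Moles of Na2SO4 = 92.33 g ÷ 142.05 g/mol = 0.649982 mol
Moles ÷ coefficient: BaCl2: 3.25986/1 = 3.26, Na2SO4: 0.649982/1 = 0.65
(a) Na2SO4 has the smaller value, so Na2SO4 is the limiting reagent.
(b) Moles of BaSO4 = 0.649982 mol Na2SO4 × (1/1) = 0.649982 mol; mass = 0.649982 mol × 233.4 g/mol = 151.7 g
(c) BaCl2 consumed = 0.649982 × (1/1) = 0.649982 mol; remaining = 3.25986 − 0.649982 = 2.60987 mol; mass = 2.60987 mol × 208.23 g/mol = 543.5 g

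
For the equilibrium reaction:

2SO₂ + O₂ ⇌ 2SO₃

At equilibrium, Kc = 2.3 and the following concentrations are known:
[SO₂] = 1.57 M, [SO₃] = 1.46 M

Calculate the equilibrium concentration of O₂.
[O₂] = 0.3760 M

Kc = ([SO₃]^2) / ([SO₂]^2 × [O₂]) = 2.3
[O₂]^1 = (product terms)/(Kc · other reactant terms) = 2.1316 / (2.3 · 2.4649) = 0.37599
[O₂] = 0.3760 M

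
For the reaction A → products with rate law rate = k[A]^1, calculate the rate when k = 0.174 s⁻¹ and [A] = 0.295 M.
0.05133 M/s

rate = k·[A]^1 = 0.174·(0.295)^1 = 0.174·0.295 = 0.05133 M/s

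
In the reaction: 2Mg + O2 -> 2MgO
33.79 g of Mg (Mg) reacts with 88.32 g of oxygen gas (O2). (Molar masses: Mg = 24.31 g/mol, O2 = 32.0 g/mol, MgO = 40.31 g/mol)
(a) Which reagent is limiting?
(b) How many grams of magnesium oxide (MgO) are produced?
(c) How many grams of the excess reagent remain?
(a) Mg, (b) 56.03 g, (c) 66.08 g

Moles of Mg = 33.79 g ÷ 24.31 g/mol = 1.38996 mol
Moles of O2 = 88.32 g ÷ 32.0 g/mol = 2.76 mol
Moles ÷ coefficient: Mg: 1.38996/2 = 0.695, O2: 2.76/1 = 2.76
(a) Mg has the smaller value, so Mg is the limiting reagent.
(b) Moles of MgO = 1.38996 mol Mg × (2/2) = 1.38996 mol; mass = 1.38996 mol × 40.31 g/mol = 56.03 g
(c) O2 consumed = 1.38996 × (1/2) = 0.694981 mol; remaining = 2.76 − 0.694981 = 2.06502 mol; mass = 2.06502 mol × 32.0 g/mol = 66.08 g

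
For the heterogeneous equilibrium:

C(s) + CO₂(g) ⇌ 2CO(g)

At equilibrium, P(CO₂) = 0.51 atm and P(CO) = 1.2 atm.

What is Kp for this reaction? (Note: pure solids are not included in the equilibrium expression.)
K_p = 2.824

Solid C is excluded.
Kp = P(CO)²/P(CO₂) = (1.2)²/0.51 = 1.44/0.51 = 2.824.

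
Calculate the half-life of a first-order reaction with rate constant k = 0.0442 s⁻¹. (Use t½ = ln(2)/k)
15.68 s

t½ = ln(2)/k = 0.6931/0.0442 = 15.68 s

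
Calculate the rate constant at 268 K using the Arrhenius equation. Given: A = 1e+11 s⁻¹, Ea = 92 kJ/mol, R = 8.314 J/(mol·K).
1.17e-07 s⁻¹

k = A·exp(-Ea/(R·T)) = 1e+11·exp(-92000/(8.314·268)) = 1e+11·exp(-41.2898) = 1e+11·1.1697e-18 = 1.17e-07 s⁻¹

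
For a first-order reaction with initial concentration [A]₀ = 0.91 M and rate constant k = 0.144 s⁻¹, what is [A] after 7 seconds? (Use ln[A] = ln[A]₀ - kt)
0.3321 M

ln[A] = ln[A]₀ - k·t = ln(0.91) - (0.144)·(7) = -0.0943 - 1.0080 = -1.1023
[A] = e^(-1.1023) = 0.3321 M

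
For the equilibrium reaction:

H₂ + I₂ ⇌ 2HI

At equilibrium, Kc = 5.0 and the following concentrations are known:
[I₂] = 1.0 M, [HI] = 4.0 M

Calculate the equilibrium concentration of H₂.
[H₂] = 3.2000 M

Kc = ([HI]^2) / ([H₂] × [I₂]) = 5.0
[H₂]^1 = (product terms)/(Kc · other reactant terms) = 16 / (5.0 · 1) = 3.2
[H₂] = 3.2000 M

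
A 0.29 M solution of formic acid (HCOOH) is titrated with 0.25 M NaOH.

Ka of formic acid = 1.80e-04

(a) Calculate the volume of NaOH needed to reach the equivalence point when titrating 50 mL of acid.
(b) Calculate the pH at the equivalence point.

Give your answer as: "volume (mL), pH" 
V = 58.0 mL, pH = 8.44

(a) At equivalence: moles acid = moles base.
moles acid = 0.29 × 0.05 = 0.0145 mol; V_NaOH = 0.0145/0.25 = 0.058 L = 58.0 mL.
(b) At equivalence, all acid → conjugate base A⁻ at [A⁻] = 0.0145/0.108 = 0.1343 M.
Kb = Kw/Ka = 1.0e-14/1.80e-04 = 5.556e-11; [OH⁻] = √(Kb·[A⁻]) = 2.731e-06; pOH = 5.56; pH = 14 − pOH = 8.44.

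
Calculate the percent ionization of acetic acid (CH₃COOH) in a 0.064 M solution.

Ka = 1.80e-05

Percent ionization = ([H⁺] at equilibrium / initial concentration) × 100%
Percent ionization = 1.66%

Let x = [H⁺]. Ka = x²/(C - x) ⇒ x² + (1.80e-05)x - (1.80e-05)(0.064) = 0. x = 1.0644e-03. Percent = (1.0644e-03/0.064) × 100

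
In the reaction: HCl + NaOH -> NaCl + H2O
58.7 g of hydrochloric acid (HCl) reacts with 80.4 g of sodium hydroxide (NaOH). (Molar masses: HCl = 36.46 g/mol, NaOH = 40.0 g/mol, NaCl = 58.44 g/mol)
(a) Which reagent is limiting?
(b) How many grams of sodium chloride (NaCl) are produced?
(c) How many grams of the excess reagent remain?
(a) HCl, (b) 94.09 g, (c) 16 g

Moles of HCl = 58.7 g ÷ 36.46 g/mol = 1.60998 mol
Moles of NaOH = 80.4 g ÷ 40.0 g/mol = 2.01 mol
Moles ÷ coefficient: HCl: 1.60998/1 = 1.61, NaOH: 2.01/1 = 2.01
(a) HCl has the smaller value, so HCl is the limiting reagent.
(b) Moles of NaCl = 1.60998 mol HCl × (1/1) = 1.60998 mol; mass = 1.60998 mol × 58.44 g/mol = 94.09 g
(c) NaOH consumed = 1.60998 × (1/1) = 1.60998 mol; remaining = 2.01 − 1.60998 = 0.400016 mol; mass = 0.400016 mol × 40.0 g/mol = 16 g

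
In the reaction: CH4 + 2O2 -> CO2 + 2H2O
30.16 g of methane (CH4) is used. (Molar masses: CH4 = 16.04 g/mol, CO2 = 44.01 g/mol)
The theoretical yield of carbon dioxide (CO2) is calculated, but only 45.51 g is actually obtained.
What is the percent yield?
Moles of CH4 = 30.16 g ÷ 16.04 g/mol = 1.8803 mol
Mole ratio: 1 mol CO2 / 1 mol CH4
Moles of CO2 = 1.8803 × (1/1) = 1.8803 mol
Theoretical yield = 1.8803 mol × 44.01 g/mol = 82.752 g
Actual yield = 45.51 g
Percent yield = (45.51 / 82.752) × 100% = 55.0%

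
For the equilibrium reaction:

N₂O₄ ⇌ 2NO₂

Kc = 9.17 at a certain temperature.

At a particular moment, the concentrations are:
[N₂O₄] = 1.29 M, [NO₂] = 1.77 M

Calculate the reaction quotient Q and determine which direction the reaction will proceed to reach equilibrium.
Q = 2.429, Q < K, reaction proceeds forward (toward products)

Q = ([NO₂]^2) / ([N₂O₄])
  = ((1.77)^2) / ((1.29)) = 3.1329/1.29 = 2.429
Since Q = 2.429 < Kc = 9.17, the reaction proceeds forward (toward products) to reach equilibrium.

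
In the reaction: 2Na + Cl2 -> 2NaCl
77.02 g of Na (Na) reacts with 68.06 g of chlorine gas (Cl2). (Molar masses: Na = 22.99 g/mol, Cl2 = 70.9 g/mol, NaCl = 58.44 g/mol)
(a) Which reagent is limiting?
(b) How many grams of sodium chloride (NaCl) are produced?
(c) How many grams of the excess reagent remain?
(a) Cl2, (b) 112.2 g, (c) 32.88 g

Moles of Na = 77.02 g ÷ 22.99 g/mol = 3.35015 mol
Moles of Cl2 = 68.06 g ÷ 70.9 g/mol = 0.959944 mol
Moles ÷ coefficient: Na: 3.35015/2 = 1.675, Cl2: 0.959944/1 = 0.9599
(a) Cl2 has the smaller value, so Cl2 is the limiting reagent.
(b) Moles of NaCl = 0.959944 mol Cl2 × (2/1) = 1.91989 mol; mass = 1.91989 mol × 58.44 g/mol = 112.2 g
(c) Na consumed = 0.959944 × (2/1) = 1.91989 mol; remaining = 3.35015 − 1.91989 = 1.43027 mol; mass = 1.43027 mol × 22.99 g/mol = 32.88 g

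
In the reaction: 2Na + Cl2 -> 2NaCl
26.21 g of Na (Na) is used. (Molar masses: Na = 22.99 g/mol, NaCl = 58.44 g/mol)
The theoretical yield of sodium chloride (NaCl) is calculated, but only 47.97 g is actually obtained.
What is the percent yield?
Moles of Na = 26.21 g ÷ 22.99 g/mol = 1.14006 mol
Mole ratio: 2 mol NaCl / 2 mol Na
Moles of NaCl = 1.14006 × (2/2) = 1.14006 mol
Theoretical yield = 1.14006 mol × 58.44 g/mol = 66.625 g
Actual yield = 47.97 g
Percent yield = (47.97 / 66.625) × 100% = 72.0%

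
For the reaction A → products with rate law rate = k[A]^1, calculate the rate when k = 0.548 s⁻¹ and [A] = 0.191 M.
0.1047 M/s

rate = k·[A]^1 = 0.548·(0.191)^1 = 0.548·0.191 = 0.1047 M/s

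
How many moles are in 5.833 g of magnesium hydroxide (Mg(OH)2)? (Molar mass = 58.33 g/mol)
Moles = 5.833 g ÷ 58.33 g/mol = 0.1 mol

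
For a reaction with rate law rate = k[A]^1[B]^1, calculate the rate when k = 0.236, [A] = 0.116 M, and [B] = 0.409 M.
0.0112 M/s

rate = k·[A]^1·[B]^1 = 0.236·(0.116)^1·(0.409)^1 = 0.236·0.116·0.409 = 0.0112 M/s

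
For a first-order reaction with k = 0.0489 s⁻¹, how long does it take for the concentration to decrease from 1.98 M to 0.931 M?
15.43 s

From ln[A] = ln[A]₀ - k·t: t = ln([A]₀/[A])/k = ln(1.98/0.931)/0.0489 = ln(2.1267)/0.0489 = 0.7546/0.0489 = 15.43 s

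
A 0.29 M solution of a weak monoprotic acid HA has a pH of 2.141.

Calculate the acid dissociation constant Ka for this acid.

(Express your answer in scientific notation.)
K_a = 1.85e-04

[H⁺] = 10^(−pH) = 10^(−2.141) = 7.228e-03 M. For HA ⇌ H⁺ + A⁻, Ka = x²/(C − x) = (7.228e-03)²/(0.29 − 7.228e-03) = 1.85e-04.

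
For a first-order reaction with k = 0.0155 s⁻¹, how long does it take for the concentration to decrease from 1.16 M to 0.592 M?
43.40 s

From ln[A] = ln[A]₀ - k·t: t = ln([A]₀/[A])/k = ln(1.16/0.592)/0.0155 = ln(1.9595)/0.0155 = 0.6727/0.0155 = 43.40 s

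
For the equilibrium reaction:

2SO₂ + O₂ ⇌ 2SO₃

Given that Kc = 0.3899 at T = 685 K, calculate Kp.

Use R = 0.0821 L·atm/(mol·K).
K_p = 0.0069

Δn = (moles gaseous products) − (moles gaseous reactants) = -1
T = 685 K; RT = 0.0821 × 685 = 56.2385
Kp = Kc·(RT)^Δn = 0.3899 × (56.2385)^-1 = 0.3899 × 0.0177814 = 0.0069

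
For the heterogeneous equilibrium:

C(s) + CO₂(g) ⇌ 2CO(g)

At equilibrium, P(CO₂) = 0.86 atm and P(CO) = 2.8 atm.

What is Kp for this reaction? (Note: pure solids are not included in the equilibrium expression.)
K_p = 9.116

Solid C is excluded.
Kp = P(CO)²/P(CO₂) = (2.8)²/0.86 = 7.84/0.86 = 9.116.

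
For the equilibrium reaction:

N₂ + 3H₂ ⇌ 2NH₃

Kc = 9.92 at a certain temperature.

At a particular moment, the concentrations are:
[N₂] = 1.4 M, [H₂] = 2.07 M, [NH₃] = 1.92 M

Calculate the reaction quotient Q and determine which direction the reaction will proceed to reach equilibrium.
Q = 0.297, Q < K, reaction proceeds forward (toward products)

Q = ([NH₃]^2) / ([N₂] × [H₂]^3)
  = ((1.92)^2) / ((1.4)·(2.07)^3) = 3.6864/12.418 = 0.2969
Since Q = 0.2969 < Kc = 9.92, the reaction proceeds forward (toward products) to reach equilibrium.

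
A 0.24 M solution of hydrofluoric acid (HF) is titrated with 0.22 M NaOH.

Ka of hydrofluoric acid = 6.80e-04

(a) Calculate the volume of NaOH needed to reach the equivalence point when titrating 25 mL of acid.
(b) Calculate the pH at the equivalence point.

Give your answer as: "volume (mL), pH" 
V = 27.3 mL, pH = 8.11

(a) At equivalence: moles acid = moles base.
moles acid = 0.24 × 0.025 = 0.006 mol; V_NaOH = 0.006/0.22 = 0.02727 L = 27.3 mL.
(b) At equivalence, all acid → conjugate base A⁻ at [A⁻] = 0.006/0.05227 = 0.1148 M.
Kb = Kw/Ka = 1.0e-14/6.80e-04 = 1.471e-11; [OH⁻] = √(Kb·[A⁻]) = 1.299e-06; pOH = 5.89; pH = 14 − pOH = 8.11.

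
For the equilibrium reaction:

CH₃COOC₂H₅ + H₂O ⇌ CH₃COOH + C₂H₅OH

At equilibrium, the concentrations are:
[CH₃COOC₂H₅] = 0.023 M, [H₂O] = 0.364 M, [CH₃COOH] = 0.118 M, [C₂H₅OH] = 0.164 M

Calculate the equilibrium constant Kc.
K_c = 2.3115

Kc = ([CH₃COOH] × [C₂H₅OH]) / ([CH₃COOC₂H₅] × [H₂O])
   = ((0.118)·(0.164)) / ((0.023)·(0.364))
   = 0.019352 / 0.008372 = 2.3115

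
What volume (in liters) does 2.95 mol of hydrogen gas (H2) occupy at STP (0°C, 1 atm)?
At STP, 1 mol of gas occupies 22.4 L
Volume = 2.95 mol × 22.4 L/mol = 66.08 L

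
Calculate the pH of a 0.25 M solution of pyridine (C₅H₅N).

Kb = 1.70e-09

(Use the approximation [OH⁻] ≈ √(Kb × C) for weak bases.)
pH = 9.31

[OH⁻] = √(Kb × C) = √(1.70e-09 × 0.25) = 2.0616e-05. pOH = 4.69, pH = 14 - pOH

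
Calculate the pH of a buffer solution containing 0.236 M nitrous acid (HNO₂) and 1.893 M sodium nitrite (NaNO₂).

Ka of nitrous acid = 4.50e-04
pH = 4.25

pKa = -log(4.50e-04) = 3.35. pH = pKa + log([A⁻]/[HA]) = 3.35 + log(1.893/0.236)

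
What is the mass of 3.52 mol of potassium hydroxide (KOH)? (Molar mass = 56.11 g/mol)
Mass = 3.52 mol × 56.11 g/mol = 197.5 g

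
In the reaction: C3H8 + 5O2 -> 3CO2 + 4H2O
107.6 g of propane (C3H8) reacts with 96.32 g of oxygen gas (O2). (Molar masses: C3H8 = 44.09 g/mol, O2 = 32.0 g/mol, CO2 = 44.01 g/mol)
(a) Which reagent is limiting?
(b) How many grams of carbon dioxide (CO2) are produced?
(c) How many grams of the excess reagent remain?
(a) O2, (b) 79.48 g, (c) 81.06 g

Moles of C3H8 = 107.6 g ÷ 44.09 g/mol = 2.44046 mol
Moles of O2 = 96.32 g ÷ 32.0 g/mol = 3.01 mol
Moles ÷ coefficient: C3H8: 2.44046/1 = 2.44, O2: 3.01/5 = 0.602
(a) O2 has the smaller value, so O2 is the limiting reagent.
(b) Moles of CO2 = 3.01 mol O2 × (3/5) = 1.806 mol; mass = 1.806 mol × 44.01 g/mol = 79.48 g
(c) C3H8 consumed = 3.01 × (1/5) = 0.602 mol; remaining = 2.44046 − 0.602 = 1.83846 mol; mass = 1.83846 mol × 44.09 g/mol = 81.06 g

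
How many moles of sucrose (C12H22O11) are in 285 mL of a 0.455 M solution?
Moles = Molarity × Volume (L)
Moles = 0.455 M × 0.285 L = 0.1297 mol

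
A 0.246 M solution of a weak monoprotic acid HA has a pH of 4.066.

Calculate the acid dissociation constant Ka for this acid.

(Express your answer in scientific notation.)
K_a = 3.00e-08

[H⁺] = 10^(−pH) = 10^(−4.066) = 8.590e-05 M. For HA ⇌ H⁺ + A⁻, Ka = x²/(C − x) = (8.590e-05)²/(0.246 − 8.590e-05) = 3.00e-08.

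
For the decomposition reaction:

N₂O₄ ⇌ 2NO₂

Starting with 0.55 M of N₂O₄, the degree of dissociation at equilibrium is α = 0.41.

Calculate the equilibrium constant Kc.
K_c = 0.6268

x = α·[A]₀ = 0.41 × 0.55 = 0.2255 M dissociated.
At eq: [N₂O₄] = 0.55 − 0.2255 = 0.3245 M; [NO₂] = 2x = 0.451 M.
Kc = [NO₂]²/[N₂O₄] = (0.451)²/0.3245 = 0.6268.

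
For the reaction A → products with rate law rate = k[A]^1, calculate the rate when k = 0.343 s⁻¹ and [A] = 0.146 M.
0.05008 M/s

rate = k·[A]^1 = 0.343·(0.146)^1 = 0.343·0.146 = 0.05008 M/s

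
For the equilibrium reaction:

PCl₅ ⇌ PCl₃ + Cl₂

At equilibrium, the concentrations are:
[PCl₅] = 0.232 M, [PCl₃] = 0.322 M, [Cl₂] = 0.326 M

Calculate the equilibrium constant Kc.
K_c = 0.4525

Kc = ([PCl₃] × [Cl₂]) / ([PCl₅])
   = ((0.322)·(0.326)) / ((0.232))
   = 0.10497 / 0.232 = 0.4525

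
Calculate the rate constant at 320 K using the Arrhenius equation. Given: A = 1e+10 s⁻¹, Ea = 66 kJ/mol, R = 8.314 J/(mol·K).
1.68e-01 s⁻¹

k = A·exp(-Ea/(R·T)) = 1e+10·exp(-66000/(8.314·320)) = 1e+10·exp(-24.8076) = 1e+10·1.6835e-11 = 1.68e-01 s⁻¹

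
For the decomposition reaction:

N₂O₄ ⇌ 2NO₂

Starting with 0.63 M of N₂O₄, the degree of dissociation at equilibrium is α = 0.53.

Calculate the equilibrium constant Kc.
K_c = 1.5061

x = α·[A]₀ = 0.53 × 0.63 = 0.3339 M dissociated.
At eq: [N₂O₄] = 0.63 − 0.3339 = 0.2961 M; [NO₂] = 2x = 0.6678 M.
Kc = [NO₂]²/[N₂O₄] = (0.6678)²/0.2961 = 1.506.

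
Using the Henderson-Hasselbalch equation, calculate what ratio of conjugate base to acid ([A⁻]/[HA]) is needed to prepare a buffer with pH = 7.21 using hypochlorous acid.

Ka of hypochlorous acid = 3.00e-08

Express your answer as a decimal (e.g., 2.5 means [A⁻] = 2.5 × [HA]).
[A⁻]/[HA] = 0.487

pKa = −log(3.00e-08) = 7.5229. pH = pKa + log([A⁻]/[HA]). 7.21 = 7.5229 + log(ratio). log(ratio) = 7.21 − 7.5229 = -0.3129. ratio = 10^(-0.3129) = 0.487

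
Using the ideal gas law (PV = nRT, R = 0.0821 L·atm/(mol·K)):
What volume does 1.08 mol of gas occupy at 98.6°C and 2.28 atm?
T = 98.6°C + 273.15 = 371.75 K
V = nRT/P = (1.08 × 0.0821 × 371.75) / 2.28
V = 14.46 L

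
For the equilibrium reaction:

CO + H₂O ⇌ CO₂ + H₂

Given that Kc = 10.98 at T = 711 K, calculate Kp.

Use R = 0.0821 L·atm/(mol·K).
K_p = 10.9800

Δn = (moles gaseous products) − (moles gaseous reactants) = 0
T = 711 K; RT = 0.0821 × 711 = 58.3731
Kp = Kc·(RT)^Δn = 10.98 × (58.3731)^0 = 10.98 × 1 = 10.9800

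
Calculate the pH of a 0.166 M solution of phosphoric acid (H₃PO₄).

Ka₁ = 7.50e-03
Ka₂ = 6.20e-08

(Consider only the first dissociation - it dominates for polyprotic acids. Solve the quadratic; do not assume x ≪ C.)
pH = 1.50

x² + Ka₁·x − Ka₁·C = 0 with Ka₁ = 7.50e-03, C = 0.166.
x = (−Ka₁ + √(Ka₁² + 4·Ka₁·C))/2 = 3.1733e-02 M, so pH = 1.50.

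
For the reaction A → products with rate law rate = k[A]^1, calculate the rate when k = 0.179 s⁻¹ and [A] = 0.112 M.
0.02005 M/s

rate = k·[A]^1 = 0.179·(0.112)^1 = 0.179·0.112 = 0.02005 M/s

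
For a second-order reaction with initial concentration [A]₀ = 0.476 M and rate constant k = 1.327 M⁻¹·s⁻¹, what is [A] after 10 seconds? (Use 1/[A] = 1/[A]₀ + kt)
0.0651 M

1/[A] = 1/[A]₀ + k·t = 1/0.476 + (1.327)·(10) = 2.1008 + 13.2700 = 15.3708
[A] = 1/15.3708 = 0.0651 M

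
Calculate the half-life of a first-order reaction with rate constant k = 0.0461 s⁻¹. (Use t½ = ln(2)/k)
15.04 s

t½ = ln(2)/k = 0.6931/0.0461 = 15.04 s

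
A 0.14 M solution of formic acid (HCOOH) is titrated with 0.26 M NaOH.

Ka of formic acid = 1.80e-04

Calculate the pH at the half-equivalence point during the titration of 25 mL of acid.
pH = pKa = 3.74

At the half-equivalence point, [HA] = [A⁻], so by Henderson–Hasselbalch pH = pKa + log(1) = pKa.
pKa = −log(1.80e-04) = 3.74.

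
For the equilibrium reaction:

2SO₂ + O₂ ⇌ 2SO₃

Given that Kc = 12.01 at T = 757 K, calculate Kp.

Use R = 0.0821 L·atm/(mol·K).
K_p = 0.1932

Δn = (moles gaseous products) − (moles gaseous reactants) = -1
T = 757 K; RT = 0.0821 × 757 = 62.1497
Kp = Kc·(RT)^Δn = 12.01 × (62.1497)^-1 = 12.01 × 0.0160902 = 0.1932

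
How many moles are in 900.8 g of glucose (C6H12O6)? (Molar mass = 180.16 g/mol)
Moles = 900.8 g ÷ 180.16 g/mol = 5 mol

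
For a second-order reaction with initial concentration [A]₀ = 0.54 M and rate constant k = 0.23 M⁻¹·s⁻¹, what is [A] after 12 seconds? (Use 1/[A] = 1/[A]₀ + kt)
0.2168 M

1/[A] = 1/[A]₀ + k·t = 1/0.54 + (0.23)·(12) = 1.8519 + 2.7600 = 4.6119
[A] = 1/4.6119 = 0.2168 M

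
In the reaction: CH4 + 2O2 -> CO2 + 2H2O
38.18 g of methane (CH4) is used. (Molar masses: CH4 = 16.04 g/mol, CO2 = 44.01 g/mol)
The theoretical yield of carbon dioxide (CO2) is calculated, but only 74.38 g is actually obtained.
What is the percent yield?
Moles of CH4 = 38.18 g ÷ 16.04 g/mol = 2.3803 mol
Mole ratio: 1 mol CO2 / 1 mol CH4
Moles of CO2 = 2.3803 × (1/1) = 2.3803 mol
Theoretical yield = 2.3803 mol × 44.01 g/mol = 104.76 g
Actual yield = 74.38 g
Percent yield = (74.38 / 104.76) × 100% = 71.0%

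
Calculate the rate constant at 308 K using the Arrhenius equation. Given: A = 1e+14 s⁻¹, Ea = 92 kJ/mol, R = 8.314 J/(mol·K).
2.49e-02 s⁻¹

k = A·exp(-Ea/(R·T)) = 1e+14·exp(-92000/(8.314·308)) = 1e+14·exp(-35.9275) = 1e+14·2.4939e-16 = 2.49e-02 s⁻¹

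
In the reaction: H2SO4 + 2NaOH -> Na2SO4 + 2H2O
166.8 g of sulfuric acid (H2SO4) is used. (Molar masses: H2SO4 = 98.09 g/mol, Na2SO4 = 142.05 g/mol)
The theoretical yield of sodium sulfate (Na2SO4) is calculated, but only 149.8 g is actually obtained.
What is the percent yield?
Moles of H2SO4 = 166.8 g ÷ 98.09 g/mol = 1.70048 mol
Mole ratio: 1 mol Na2SO4 / 1 mol H2SO4
Moles of Na2SO4 = 1.70048 × (1/1) = 1.70048 mol
Theoretical yield = 1.70048 mol × 142.05 g/mol = 241.55 g
Actual yield = 149.8 g
Percent yield = (149.8 / 241.55) × 100% = 62.0%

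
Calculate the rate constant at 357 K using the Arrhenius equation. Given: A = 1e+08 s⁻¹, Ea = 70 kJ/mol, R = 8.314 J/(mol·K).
5.72e-03 s⁻¹

k = A·exp(-Ea/(R·T)) = 1e+08·exp(-70000/(8.314·357)) = 1e+08·exp(-23.5841) = 1e+08·5.7219e-11 = 5.72e-03 s⁻¹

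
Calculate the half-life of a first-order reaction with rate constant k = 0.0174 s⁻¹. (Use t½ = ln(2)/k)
39.84 s

t½ = ln(2)/k = 0.6931/0.0174 = 39.84 s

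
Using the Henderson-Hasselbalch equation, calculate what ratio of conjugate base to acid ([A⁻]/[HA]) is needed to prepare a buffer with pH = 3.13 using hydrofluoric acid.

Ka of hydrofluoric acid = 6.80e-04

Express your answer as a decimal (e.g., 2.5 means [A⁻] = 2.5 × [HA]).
[A⁻]/[HA] = 0.917

pKa = −log(6.80e-04) = 3.1675. pH = pKa + log([A⁻]/[HA]). 3.13 = 3.1675 + log(ratio). log(ratio) = 3.13 − 3.1675 = -0.0375. ratio = 10^(-0.0375) = 0.917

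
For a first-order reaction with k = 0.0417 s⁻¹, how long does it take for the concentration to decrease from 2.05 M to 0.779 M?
23.20 s

From ln[A] = ln[A]₀ - k·t: t = ln([A]₀/[A])/k = ln(2.05/0.779)/0.0417 = ln(2.6316)/0.0417 = 0.9676/0.0417 = 23.20 s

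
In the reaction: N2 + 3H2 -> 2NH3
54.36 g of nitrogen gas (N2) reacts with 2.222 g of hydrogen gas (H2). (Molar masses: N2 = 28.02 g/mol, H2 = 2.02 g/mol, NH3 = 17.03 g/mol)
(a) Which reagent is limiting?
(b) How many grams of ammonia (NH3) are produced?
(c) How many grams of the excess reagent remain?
(a) H2, (b) 12.49 g, (c) 44.09 g

Moles of N2 = 54.36 g ÷ 28.02 g/mol = 1.94004 mol
Moles of H2 = 2.222 g ÷ 2.02 g/mol = 1.1 mol
Moles ÷ coefficient: N2: 1.94004/1 = 1.94, H2: 1.1/3 = 0.3667
(a) H2 has the smaller value, so H2 is the limiting reagent.
(b) Moles of NH3 = 1.1 mol H2 × (2/3) = 0.733333 mol; mass = 0.733333 mol × 17.03 g/mol = 12.49 g
(c) N2 consumed = 1.1 × (1/3) = 0.366667 mol; remaining = 1.94004 − 0.366667 = 1.57338 mol; mass = 1.57338 mol × 28.02 g/mol = 44.09 g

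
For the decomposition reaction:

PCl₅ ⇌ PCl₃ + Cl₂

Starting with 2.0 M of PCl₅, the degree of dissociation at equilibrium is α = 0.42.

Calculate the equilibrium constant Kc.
K_c = 0.6083

x = α·[A]₀ = 0.42 × 2.0 = 0.84 M dissociated.
At eq: [PCl₅] = 2.0 − 0.84 = 1.16 M; [PCl₃] = [Cl₂] = x = 0.84 M.
Kc = [PCl₃][Cl₂]/[PCl₅] = (0.84)²/1.16 = 0.6083.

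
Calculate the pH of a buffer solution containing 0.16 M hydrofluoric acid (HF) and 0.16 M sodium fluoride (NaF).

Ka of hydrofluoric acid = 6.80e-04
pH = 3.17

pKa = -log(6.80e-04) = 3.17. pH = pKa + log([A⁻]/[HA]) = 3.17 + log(0.16/0.16)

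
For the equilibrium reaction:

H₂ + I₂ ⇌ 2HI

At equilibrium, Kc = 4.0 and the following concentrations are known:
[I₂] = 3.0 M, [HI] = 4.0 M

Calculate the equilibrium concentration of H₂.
[H₂] = 1.3333 M

Kc = ([HI]^2) / ([H₂] × [I₂]) = 4.0
[H₂]^1 = (product terms)/(Kc · other reactant terms) = 16 / (4.0 · 3) = 1.3333
[H₂] = 1.3333 M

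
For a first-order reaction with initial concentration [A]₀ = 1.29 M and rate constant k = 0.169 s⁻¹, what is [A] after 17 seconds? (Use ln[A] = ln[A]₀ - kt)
0.0729 M

ln[A] = ln[A]₀ - k·t = ln(1.29) - (0.169)·(17) = 0.2546 - 2.8730 = -2.6184
[A] = e^(-2.6184) = 0.0729 M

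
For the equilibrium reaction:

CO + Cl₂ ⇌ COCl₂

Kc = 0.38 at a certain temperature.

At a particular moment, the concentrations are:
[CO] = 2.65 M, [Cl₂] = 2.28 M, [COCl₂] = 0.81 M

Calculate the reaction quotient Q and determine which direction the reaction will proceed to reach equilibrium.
Q = 0.134, Q < K, reaction proceeds forward (toward products)

Q = ([COCl₂]) / ([CO] × [Cl₂])
  = ((0.81)) / ((2.65)·(2.28)) = 0.81/6.042 = 0.1341
Since Q = 0.1341 < Kc = 0.38, the reaction proceeds forward (toward products) to reach equilibrium.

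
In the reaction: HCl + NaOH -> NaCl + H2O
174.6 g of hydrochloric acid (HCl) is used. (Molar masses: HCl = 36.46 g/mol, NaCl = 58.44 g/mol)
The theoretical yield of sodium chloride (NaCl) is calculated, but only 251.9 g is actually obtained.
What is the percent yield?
Moles of HCl = 174.6 g ÷ 36.46 g/mol = 4.78881 mol
Mole ratio: 1 mol NaCl / 1 mol HCl
Moles of NaCl = 4.78881 × (1/1) = 4.78881 mol
Theoretical yield = 4.78881 mol × 58.44 g/mol = 279.86 g
Actual yield = 251.9 g
Percent yield = (251.9 / 279.86) × 100% = 90.0%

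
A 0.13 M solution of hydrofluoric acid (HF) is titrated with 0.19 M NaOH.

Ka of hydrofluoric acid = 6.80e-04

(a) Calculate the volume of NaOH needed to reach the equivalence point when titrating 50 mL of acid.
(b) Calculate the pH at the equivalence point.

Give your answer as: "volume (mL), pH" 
V = 34.2 mL, pH = 8.03

(a) At equivalence: moles acid = moles base.
moles acid = 0.13 × 0.05 = 0.0065 mol; V_NaOH = 0.0065/0.19 = 0.03421 L = 34.2 mL.
(b) At equivalence, all acid → conjugate base A⁻ at [A⁻] = 0.0065/0.08421 = 0.07719 M.
Kb = Kw/Ka = 1.0e-14/6.80e-04 = 1.471e-11; [OH⁻] = √(Kb·[A⁻]) = 1.065e-06; pOH = 5.97; pH = 14 − pOH = 8.03.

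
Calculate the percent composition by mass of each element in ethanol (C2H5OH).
C: 52.14%, H: 13.13%, O: 34.73%

Molar mass of C2H5OH = 46.07 g/mol
% C = (2 × 12.01) / 46.07 × 100% = 24.02 / 46.07 × 100% = 52.14%
% H = (6 × 1.008) / 46.07 × 100% = 6.048 / 46.07 × 100% = 13.13%
% O = (1 × 16.0) / 46.07 × 100% = 16 / 46.07 × 100% = 34.73%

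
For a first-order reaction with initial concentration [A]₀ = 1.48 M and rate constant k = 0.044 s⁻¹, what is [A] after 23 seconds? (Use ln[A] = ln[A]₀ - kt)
0.5380 M

ln[A] = ln[A]₀ - k·t = ln(1.48) - (0.044)·(23) = 0.3920 - 1.0120 = -0.6200
[A] = e^(-0.6200) = 0.5380 M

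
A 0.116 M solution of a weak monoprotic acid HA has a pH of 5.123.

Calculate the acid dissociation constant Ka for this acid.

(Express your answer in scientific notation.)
K_a = 4.89e-10

[H⁺] = 10^(−pH) = 10^(−5.123) = 7.534e-06 M. For HA ⇌ H⁺ + A⁻, Ka = x²/(C − x) = (7.534e-06)²/(0.116 − 7.534e-06) = 4.89e-10.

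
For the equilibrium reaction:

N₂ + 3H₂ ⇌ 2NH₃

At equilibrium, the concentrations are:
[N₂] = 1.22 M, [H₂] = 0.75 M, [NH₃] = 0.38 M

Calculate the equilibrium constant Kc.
K_c = 0.2806

Kc = ([NH₃]^2) / ([N₂] × [H₂]^3)
   = ((0.38)^2) / ((1.22)·(0.75)^3)
   = 0.1444 / 0.51469 = 0.2806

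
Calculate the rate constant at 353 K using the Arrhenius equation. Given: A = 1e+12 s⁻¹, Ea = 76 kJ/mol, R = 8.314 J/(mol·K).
5.67e+00 s⁻¹

k = A·exp(-Ea/(R·T)) = 1e+12·exp(-76000/(8.314·353)) = 1e+12·exp(-25.8958) = 1e+12·5.6703e-12 = 5.67e+00 s⁻¹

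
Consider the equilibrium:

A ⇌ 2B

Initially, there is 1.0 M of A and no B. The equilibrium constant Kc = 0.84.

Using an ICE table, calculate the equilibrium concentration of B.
[B] = 0.730 M

ICE: [A] = 1.0 − x, [B] = 2x.
Kc = (2x)²/(1.0 − x) = 0.84 ⇒ 4x² + 0.84x − 0.84 = 0.
x = (−0.84 + √(0.84² + 4·4·0.84))/(2·4) = (−0.84 + √14.146)/8 = 0.36513.
[B] = 2x = 0.730 M.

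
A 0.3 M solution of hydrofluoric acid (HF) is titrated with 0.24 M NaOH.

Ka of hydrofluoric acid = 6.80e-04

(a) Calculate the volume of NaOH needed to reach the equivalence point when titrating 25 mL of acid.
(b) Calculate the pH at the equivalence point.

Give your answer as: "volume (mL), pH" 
V = 31.2 mL, pH = 8.15

(a) At equivalence: moles acid = moles base.
moles acid = 0.3 × 0.025 = 0.0075 mol; V_NaOH = 0.0075/0.24 = 0.03125 L = 31.2 mL.
(b) At equivalence, all acid → conjugate base A⁻ at [A⁻] = 0.0075/0.05625 = 0.1333 M.
Kb = Kw/Ka = 1.0e-14/6.80e-04 = 1.471e-11; [OH⁻] = √(Kb·[A⁻]) = 1.400e-06; pOH = 5.85; pH = 14 − pOH = 8.15.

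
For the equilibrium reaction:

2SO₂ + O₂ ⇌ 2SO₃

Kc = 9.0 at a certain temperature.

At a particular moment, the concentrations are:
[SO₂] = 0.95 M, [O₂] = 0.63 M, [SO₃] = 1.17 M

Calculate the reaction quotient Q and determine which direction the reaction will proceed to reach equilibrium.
Q = 2.408, Q < K, reaction proceeds forward (toward products)

Q = ([SO₃]^2) / ([SO₂]^2 × [O₂])
  = ((1.17)^2) / ((0.95)^2·(0.63)) = 1.3689/0.56857 = 2.408
Since Q = 2.408 < Kc = 9.0, the reaction proceeds forward (toward products) to reach equilibrium.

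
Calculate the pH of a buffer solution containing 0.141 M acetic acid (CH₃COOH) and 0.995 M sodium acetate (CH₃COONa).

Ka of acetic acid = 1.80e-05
pH = 5.59

pKa = -log(1.80e-05) = 4.74. pH = pKa + log([A⁻]/[HA]) = 4.74 + log(0.995/0.141)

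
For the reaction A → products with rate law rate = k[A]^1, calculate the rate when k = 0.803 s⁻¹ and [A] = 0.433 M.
0.3477 M/s

rate = k·[A]^1 = 0.803·(0.433)^1 = 0.803·0.433 = 0.3477 M/s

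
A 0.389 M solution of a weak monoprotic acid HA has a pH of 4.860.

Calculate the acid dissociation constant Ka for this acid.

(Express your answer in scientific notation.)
K_a = 4.90e-10

[H⁺] = 10^(−pH) = 10^(−4.860) = 1.380e-05 M. For HA ⇌ H⁺ + A⁻, Ka = x²/(C − x) = (1.380e-05)²/(0.389 − 1.380e-05) = 4.90e-10.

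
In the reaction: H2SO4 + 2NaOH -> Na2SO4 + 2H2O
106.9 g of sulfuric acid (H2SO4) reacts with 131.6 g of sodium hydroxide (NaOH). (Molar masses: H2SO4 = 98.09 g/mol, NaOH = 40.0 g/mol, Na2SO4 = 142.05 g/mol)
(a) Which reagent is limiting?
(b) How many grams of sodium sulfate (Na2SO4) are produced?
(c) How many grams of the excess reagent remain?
(a) H2SO4, (b) 154.8 g, (c) 44.41 g

Moles of H2SO4 = 106.9 g ÷ 98.09 g/mol = 1.08982 mol
Moles of NaOH = 131.6 g ÷ 40.0 g/mol = 3.29 mol
Moles ÷ coefficient: H2SO4: 1.08982/1 = 1.09, NaOH: 3.29/2 = 1.645
(a) H2SO4 has the smaller value, so H2SO4 is the limiting reagent.
(b) Moles of Na2SO4 = 1.08982 mol H2SO4 × (1/1) = 1.08982 mol; mass = 1.08982 mol × 142.05 g/mol = 154.8 g
(c) NaOH consumed = 1.08982 × (2/1) = 2.17963 mol; remaining = 3.29 − 2.17963 = 1.11037 mol; mass = 1.11037 mol × 40.0 g/mol = 44.41 g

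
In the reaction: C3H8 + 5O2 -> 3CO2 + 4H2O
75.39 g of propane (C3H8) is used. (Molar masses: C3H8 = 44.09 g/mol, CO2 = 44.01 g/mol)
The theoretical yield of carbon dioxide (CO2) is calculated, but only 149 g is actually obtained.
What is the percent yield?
Moles of C3H8 = 75.39 g ÷ 44.09 g/mol = 1.70991 mol
Mole ratio: 3 mol CO2 / 1 mol C3H8
Moles of CO2 = 1.70991 × (3/1) = 5.12973 mol
Theoretical yield = 5.12973 mol × 44.01 g/mol = 225.76 g
Actual yield = 149 g
Percent yield = (149 / 225.76) × 100% = 66.0%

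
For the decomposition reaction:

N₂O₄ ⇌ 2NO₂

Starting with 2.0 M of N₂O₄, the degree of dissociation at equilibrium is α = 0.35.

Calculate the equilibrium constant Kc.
K_c = 1.5077

x = α·[A]₀ = 0.35 × 2.0 = 0.7 M dissociated.
At eq: [N₂O₄] = 2.0 − 0.7 = 1.3 M; [NO₂] = 2x = 1.4 M.
Kc = [NO₂]²/[N₂O₄] = (1.4)²/1.3 = 1.508.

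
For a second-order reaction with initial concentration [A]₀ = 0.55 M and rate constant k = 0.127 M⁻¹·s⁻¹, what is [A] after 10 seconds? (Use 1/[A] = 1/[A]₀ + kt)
0.3238 M

1/[A] = 1/[A]₀ + k·t = 1/0.55 + (0.127)·(10) = 1.8182 + 1.2700 = 3.0882
[A] = 1/3.0882 = 0.3238 M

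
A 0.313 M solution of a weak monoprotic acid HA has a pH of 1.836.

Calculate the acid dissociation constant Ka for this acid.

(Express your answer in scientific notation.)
K_a = 7.13e-04

[H⁺] = 10^(−pH) = 10^(−1.836) = 1.459e-02 M. For HA ⇌ H⁺ + A⁻, Ka = x²/(C − x) = (1.459e-02)²/(0.313 − 1.459e-02) = 7.13e-04.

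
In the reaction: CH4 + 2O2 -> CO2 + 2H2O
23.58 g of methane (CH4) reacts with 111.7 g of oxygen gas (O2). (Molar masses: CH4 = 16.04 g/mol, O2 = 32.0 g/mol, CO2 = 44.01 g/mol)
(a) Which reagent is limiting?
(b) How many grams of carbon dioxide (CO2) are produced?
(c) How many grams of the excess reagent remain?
(a) CH4, (b) 64.7 g, (c) 17.62 g

Moles of CH4 = 23.58 g ÷ 16.04 g/mol = 1.47007 mol
Moles of O2 = 111.7 g ÷ 32.0 g/mol = 3.49063 mol
Moles ÷ coefficient: CH4: 1.47007/1 = 1.47, O2: 3.49063/2 = 1.745
(a) CH4 has the smaller value, so CH4 is the limiting reagent.
(b) Moles of CO2 = 1.47007 mol CH4 × (1/1) = 1.47007 mol; mass = 1.47007 mol × 44.01 g/mol = 64.7 g
(c) O2 consumed = 1.47007 × (2/1) = 2.94015 mol; remaining = 3.49063 − 2.94015 = 0.550475 mol; mass = 0.550475 mol × 32.0 g/mol = 17.62 g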